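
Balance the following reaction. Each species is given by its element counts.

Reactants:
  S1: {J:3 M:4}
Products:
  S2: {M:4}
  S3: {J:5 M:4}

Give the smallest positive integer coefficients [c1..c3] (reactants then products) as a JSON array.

Coefficients: [5, 2, 3]

J: 5·3 = 15 | 2·0+3·5 = 15
M: 5·4 = 20 | 2·4+3·4 = 20
gcd(5,2,3) = 1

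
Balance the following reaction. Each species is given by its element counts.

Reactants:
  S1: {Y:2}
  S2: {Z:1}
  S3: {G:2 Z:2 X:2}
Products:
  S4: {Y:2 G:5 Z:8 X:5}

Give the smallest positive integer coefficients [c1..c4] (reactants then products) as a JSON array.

Coefficients: [2, 6, 5, 2]

Y: 2·2+6·0+5·0 = 4 | 2·2 = 4
G: 2·0+6·0+5·2 = 10 | 2·5 = 10
Z: 2·0+6·1+5·2 = 16 | 2·8 = 16
X: 2·0+6·0+5·2 = 10 | 2·5 = 10
gcd(2,6,5,2) = 1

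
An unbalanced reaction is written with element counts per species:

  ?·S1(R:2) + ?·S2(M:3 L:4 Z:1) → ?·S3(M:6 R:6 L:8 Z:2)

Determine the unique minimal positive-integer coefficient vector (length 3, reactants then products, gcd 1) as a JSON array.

Coefficients: [3, 2, 1]

M: 3·0+2·3 = 6 | 1·6 = 6
R: 3·2+2·0 = 6 | 1·6 = 6
L: 3·0+2·4 = 8 | 1·8 = 8
Z: 3·0+2·1 = 2 | 1·2 = 2
gcd(3,2,1) = 1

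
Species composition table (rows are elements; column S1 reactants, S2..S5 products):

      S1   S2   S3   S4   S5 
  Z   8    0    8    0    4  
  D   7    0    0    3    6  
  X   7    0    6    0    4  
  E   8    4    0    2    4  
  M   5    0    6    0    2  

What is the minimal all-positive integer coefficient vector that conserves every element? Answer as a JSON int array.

Coefficients: [6, 5, 3, 2, 6]

Z: 6·8 = 48 | 5·0+3·8+2·0+6·4 = 48
D: 6·7 = 42 | 5·0+3·0+2·3+6·6 = 42
X: 6·7 = 42 | 5·0+3·6+2·0+6·4 = 42
E: 6·8 = 48 | 5·4+3·0+2·2+6·4 = 48
M: 6·5 = 30 | 5·0+3·6+2·0+6·2 = 30
gcd(6,5,3,2,6) = 1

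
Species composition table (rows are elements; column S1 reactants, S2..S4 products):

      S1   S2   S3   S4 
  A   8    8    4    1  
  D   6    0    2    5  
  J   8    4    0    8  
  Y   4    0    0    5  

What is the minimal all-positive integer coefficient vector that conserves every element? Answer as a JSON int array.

Coefficients: [5, 2, 5, 4]

A: 5·8 = 40 | 2·8+5·4+4·1 = 40
D: 5·6 = 30 | 2·0+5·2+4·5 = 30
J: 5·8 = 40 | 2·4+5·0+4·8 = 40
Y: 5·4 = 20 | 2·0+5·0+4·5 = 20
gcd(5,2,5,4) = 1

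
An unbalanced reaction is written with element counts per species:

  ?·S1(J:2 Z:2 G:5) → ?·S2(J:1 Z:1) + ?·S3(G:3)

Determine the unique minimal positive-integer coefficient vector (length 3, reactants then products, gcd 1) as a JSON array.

J: 3·2 = 6 | 6·1+5·0 = 6
Z: 3·2 = 6 | 6·1+5·0 = 6
G: 3·5 = 15 | 6·0+5·3 = 15
gcd(3,6,5) = 1

Coefficients: [3, 6, 5]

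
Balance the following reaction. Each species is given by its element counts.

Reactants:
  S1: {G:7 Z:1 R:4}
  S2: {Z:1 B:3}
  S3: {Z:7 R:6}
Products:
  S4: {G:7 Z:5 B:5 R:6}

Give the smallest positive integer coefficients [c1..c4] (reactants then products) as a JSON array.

G: 3·7+5·0+1·0 = 21 | 3·7 = 21
Z: 3·1+5·1+1·7 = 15 | 3·5 = 15
B: 3·0+5·3+1·0 = 15 | 3·5 = 15
R: 3·4+5·0+1·6 = 18 | 3·6 = 18
gcd(3,5,1,3) = 1

Coefficients: [3, 5, 1, 3]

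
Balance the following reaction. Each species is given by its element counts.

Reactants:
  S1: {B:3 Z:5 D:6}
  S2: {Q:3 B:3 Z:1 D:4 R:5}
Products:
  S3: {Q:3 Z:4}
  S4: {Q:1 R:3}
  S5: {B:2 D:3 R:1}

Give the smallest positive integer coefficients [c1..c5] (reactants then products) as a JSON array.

Coefficients: [1, 3, 2, 3, 6]

Q: 1·0+3·3 = 9 | 2·3+3·1+6·0 = 9
B: 1·3+3·3 = 12 | 2·0+3·0+6·2 = 12
Z: 1·5+3·1 = 8 | 2·4+3·0+6·0 = 8
D: 1·6+3·4 = 18 | 2·0+3·0+6·3 = 18
R: 1·0+3·5 = 15 | 2·0+3·3+6·1 = 15
gcd(1,3,2,3,6) = 1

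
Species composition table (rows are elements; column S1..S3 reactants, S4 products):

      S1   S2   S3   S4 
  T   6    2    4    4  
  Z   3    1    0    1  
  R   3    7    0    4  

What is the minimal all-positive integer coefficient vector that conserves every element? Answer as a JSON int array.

T: 1·6+3·2+3·4 = 24 | 6·4 = 24
Z: 1·3+3·1+3·0 = 6 | 6·1 = 6
R: 1·3+3·7+3·0 = 24 | 6·4 = 24
gcd(1,3,3,6) = 1

Coefficients: [1, 3, 3, 6]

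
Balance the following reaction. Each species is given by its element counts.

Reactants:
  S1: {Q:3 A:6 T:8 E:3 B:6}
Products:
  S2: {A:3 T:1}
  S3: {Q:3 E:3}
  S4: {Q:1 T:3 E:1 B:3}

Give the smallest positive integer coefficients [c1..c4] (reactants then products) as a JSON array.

Coefficients: [3, 6, 1, 6]

Q: 3·3 = 9 | 6·0+1·3+6·1 = 9
A: 3·6 = 18 | 6·3+1·0+6·0 = 18
T: 3·8 = 24 | 6·1+1·0+6·3 = 24
E: 3·3 = 9 | 6·0+1·3+6·1 = 9
B: 3·6 = 18 | 6·0+1·0+6·3 = 18
gcd(3,6,1,6) = 1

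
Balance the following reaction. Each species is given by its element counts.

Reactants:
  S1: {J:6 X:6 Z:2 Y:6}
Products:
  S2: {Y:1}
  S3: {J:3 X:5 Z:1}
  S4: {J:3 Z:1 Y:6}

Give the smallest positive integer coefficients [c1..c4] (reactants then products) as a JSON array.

Coefficients: [5, 6, 6, 4]

J: 5·6 = 30 | 6·0+6·3+4·3 = 30
X: 5·6 = 30 | 6·0+6·5+4·0 = 30
Z: 5·2 = 10 | 6·0+6·1+4·1 = 10
Y: 5·6 = 30 | 6·1+6·0+4·6 = 30
gcd(5,6,6,4) = 1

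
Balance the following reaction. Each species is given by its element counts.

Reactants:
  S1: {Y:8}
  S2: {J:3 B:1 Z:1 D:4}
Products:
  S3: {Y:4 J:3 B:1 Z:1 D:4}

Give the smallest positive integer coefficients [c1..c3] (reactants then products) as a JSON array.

Coefficients: [1, 2, 2]

Y: 1·8+2·0 = 8 | 2·4 = 8
J: 1·0+2·3 = 6 | 2·3 = 6
B: 1·0+2·1 = 2 | 2·1 = 2
Z: 1·0+2·1 = 2 | 2·1 = 2
D: 1·0+2·4 = 8 | 2·4 = 8
gcd(1,2,2) = 1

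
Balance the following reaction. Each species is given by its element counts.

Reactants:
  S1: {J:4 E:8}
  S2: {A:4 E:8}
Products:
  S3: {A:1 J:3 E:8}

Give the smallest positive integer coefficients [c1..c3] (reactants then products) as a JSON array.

A: 3·0+1·4 = 4 | 4·1 = 4
J: 3·4+1·0 = 12 | 4·3 = 12
E: 3·8+1·8 = 32 | 4·8 = 32
gcd(3,1,4) = 1

Coefficients: [3, 1, 4]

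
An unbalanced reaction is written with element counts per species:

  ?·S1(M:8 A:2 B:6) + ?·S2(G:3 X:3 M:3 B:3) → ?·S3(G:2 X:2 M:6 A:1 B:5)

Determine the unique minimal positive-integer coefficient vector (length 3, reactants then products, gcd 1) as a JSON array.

Coefficients: [3, 4, 6]

G: 3·0+4·3 = 12 | 6·2 = 12
X: 3·0+4·3 = 12 | 6·2 = 12
M: 3·8+4·3 = 36 | 6·6 = 36
A: 3·2+4·0 = 6 | 6·1 = 6
B: 3·6+4·3 = 30 | 6·5 = 30
gcd(3,4,6) = 1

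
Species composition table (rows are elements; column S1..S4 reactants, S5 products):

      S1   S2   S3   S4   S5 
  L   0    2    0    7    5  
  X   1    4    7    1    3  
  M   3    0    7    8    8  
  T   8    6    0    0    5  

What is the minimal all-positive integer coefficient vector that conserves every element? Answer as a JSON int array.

L: 3·0+1·2+1·0+4·7 = 30 | 6·5 = 30
X: 3·1+1·4+1·7+4·1 = 18 | 6·3 = 18
M: 3·3+1·0+1·7+4·8 = 48 | 6·8 = 48
T: 3·8+1·6+1·0+4·0 = 30 | 6·5 = 30
gcd(3,1,1,4,6) = 1

Coefficients: [3, 1, 1, 4, 6]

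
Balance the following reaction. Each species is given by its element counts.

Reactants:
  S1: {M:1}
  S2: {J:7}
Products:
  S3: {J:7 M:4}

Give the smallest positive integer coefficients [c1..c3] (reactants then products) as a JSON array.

Coefficients: [4, 1, 1]

J: 4·0+1·7 = 7 | 1·7 = 7
M: 4·1+1·0 = 4 | 1·4 = 4
gcd(4,1,1) = 1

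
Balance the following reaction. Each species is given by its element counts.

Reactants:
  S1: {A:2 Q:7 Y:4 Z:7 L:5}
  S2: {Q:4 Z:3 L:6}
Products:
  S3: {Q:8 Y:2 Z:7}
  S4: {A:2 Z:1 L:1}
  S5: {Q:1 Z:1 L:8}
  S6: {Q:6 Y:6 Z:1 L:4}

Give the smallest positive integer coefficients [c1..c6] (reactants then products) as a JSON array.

Coefficients: [4, 6, 5, 4, 6, 1]

A: 4·2+6·0 = 8 | 5·0+4·2+6·0+1·0 = 8
Q: 4·7+6·4 = 52 | 5·8+4·0+6·1+1·6 = 52
Y: 4·4+6·0 = 16 | 5·2+4·0+6·0+1·6 = 16
Z: 4·7+6·3 = 46 | 5·7+4·1+6·1+1·1 = 46
L: 4·5+6·6 = 56 | 5·0+4·1+6·8+1·4 = 56
gcd(4,6,5,4,6,1) = 1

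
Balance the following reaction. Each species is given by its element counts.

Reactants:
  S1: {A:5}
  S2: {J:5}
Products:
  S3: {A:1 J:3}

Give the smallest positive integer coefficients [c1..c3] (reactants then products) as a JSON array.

Coefficients: [1, 3, 5]

A: 1·5+3·0 = 5 | 5·1 = 5
J: 1·0+3·5 = 15 | 5·3 = 15
gcd(1,3,5) = 1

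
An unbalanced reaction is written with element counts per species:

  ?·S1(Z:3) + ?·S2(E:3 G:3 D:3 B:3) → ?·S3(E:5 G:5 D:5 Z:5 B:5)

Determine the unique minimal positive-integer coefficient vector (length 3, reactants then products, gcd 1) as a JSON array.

Coefficients: [5, 5, 3]

E: 5·0+5·3 = 15 | 3·5 = 15
G: 5·0+5·3 = 15 | 3·5 = 15
D: 5·0+5·3 = 15 | 3·5 = 15
Z: 5·3+5·0 = 15 | 3·5 = 15
B: 5·0+5·3 = 15 | 3·5 = 15
gcd(5,5,3) = 1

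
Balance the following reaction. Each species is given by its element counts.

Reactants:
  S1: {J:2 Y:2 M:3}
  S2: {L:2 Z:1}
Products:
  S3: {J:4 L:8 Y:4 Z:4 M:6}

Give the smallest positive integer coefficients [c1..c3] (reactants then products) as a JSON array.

Coefficients: [2, 4, 1]

J: 2·2+4·0 = 4 | 1·4 = 4
L: 2·0+4·2 = 8 | 1·8 = 8
Y: 2·2+4·0 = 4 | 1·4 = 4
Z: 2·0+4·1 = 4 | 1·4 = 4
M: 2·3+4·0 = 6 | 1·6 = 6
gcd(2,4,1) = 1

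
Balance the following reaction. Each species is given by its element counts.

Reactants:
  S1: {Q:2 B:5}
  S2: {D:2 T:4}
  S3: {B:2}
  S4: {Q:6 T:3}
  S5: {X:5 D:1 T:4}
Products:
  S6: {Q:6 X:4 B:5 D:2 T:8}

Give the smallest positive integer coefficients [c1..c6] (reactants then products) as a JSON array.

Q: 3·2+3·0+5·0+4·6+4·0 = 30 | 5·6 = 30
X: 3·0+3·0+5·0+4·0+4·5 = 20 | 5·4 = 20
B: 3·5+3·0+5·2+4·0+4·0 = 25 | 5·5 = 25
D: 3·0+3·2+5·0+4·0+4·1 = 10 | 5·2 = 10
T: 3·0+3·4+5·0+4·3+4·4 = 40 | 5·8 = 40
gcd(3,3,5,4,4,5) = 1

Coefficients: [3, 3, 5, 4, 4, 5]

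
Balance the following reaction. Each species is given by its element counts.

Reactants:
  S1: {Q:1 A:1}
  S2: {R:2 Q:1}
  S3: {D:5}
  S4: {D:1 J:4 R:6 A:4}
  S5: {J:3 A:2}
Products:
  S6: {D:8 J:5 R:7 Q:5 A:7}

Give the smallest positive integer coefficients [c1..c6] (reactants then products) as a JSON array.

Coefficients: [6, 4, 3, 1, 2, 2]

D: 6·0+4·0+3·5+1·1+2·0 = 16 | 2·8 = 16
J: 6·0+4·0+3·0+1·4+2·3 = 10 | 2·5 = 10
R: 6·0+4·2+3·0+1·6+2·0 = 14 | 2·7 = 14
Q: 6·1+4·1+3·0+1·0+2·0 = 10 | 2·5 = 10
A: 6·1+4·0+3·0+1·4+2·2 = 14 | 2·7 = 14
gcd(6,4,3,1,2,2) = 1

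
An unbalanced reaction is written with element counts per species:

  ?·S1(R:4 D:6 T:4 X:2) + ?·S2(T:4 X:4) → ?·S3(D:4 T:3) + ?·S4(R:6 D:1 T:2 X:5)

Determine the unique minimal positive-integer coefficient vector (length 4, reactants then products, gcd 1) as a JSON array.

Coefficients: [3, 1, 4, 2]

R: 3·4+1·0 = 12 | 4·0+2·6 = 12
D: 3·6+1·0 = 18 | 4·4+2·1 = 18
T: 3·4+1·4 = 16 | 4·3+2·2 = 16
X: 3·2+1·4 = 10 | 4·0+2·5 = 10
gcd(3,1,4,2) = 1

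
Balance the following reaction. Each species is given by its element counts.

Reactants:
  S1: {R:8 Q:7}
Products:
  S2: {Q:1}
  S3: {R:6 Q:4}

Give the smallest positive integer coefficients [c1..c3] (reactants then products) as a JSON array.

R: 3·8 = 24 | 5·0+4·6 = 24
Q: 3·7 = 21 | 5·1+4·4 = 21
gcd(3,5,4) = 1

Coefficients: [3, 5, 4]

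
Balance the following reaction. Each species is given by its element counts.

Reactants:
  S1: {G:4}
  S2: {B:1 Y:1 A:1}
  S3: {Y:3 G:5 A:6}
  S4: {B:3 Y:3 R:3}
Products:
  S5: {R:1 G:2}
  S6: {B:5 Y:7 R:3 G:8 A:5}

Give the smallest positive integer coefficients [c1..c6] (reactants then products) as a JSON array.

B: 5·0+3·1+2·0+4·3 = 15 | 3·0+3·5 = 15
Y: 5·0+3·1+2·3+4·3 = 21 | 3·0+3·7 = 21
R: 5·0+3·0+2·0+4·3 = 12 | 3·1+3·3 = 12
G: 5·4+3·0+2·5+4·0 = 30 | 3·2+3·8 = 30
A: 5·0+3·1+2·6+4·0 = 15 | 3·0+3·5 = 15
gcd(5,3,2,4,3,3) = 1

Coefficients: [5, 3, 2, 4, 3, 3]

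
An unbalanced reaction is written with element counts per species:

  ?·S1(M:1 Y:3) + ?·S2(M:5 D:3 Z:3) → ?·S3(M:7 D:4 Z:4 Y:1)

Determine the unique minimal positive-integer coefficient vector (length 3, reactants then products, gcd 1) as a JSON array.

Coefficients: [1, 4, 3]

M: 1·1+4·5 = 21 | 3·7 = 21
D: 1·0+4·3 = 12 | 3·4 = 12
Z: 1·0+4·3 = 12 | 3·4 = 12
Y: 1·3+4·0 = 3 | 3·1 = 3
gcd(1,4,3) = 1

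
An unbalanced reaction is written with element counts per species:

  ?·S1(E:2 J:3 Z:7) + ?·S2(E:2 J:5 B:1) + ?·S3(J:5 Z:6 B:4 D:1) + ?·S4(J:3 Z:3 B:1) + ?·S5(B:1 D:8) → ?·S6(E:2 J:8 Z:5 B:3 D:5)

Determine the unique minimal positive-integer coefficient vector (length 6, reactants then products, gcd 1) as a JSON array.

Coefficients: [1, 4, 1, 4, 3, 5]

E: 1·2+4·2+1·0+4·0+3·0 = 10 | 5·2 = 10
J: 1·3+4·5+1·5+4·3+3·0 = 40 | 5·8 = 40
Z: 1·7+4·0+1·6+4·3+3·0 = 25 | 5·5 = 25
B: 1·0+4·1+1·4+4·1+3·1 = 15 | 5·3 = 15
D: 1·0+4·0+1·1+4·0+3·8 = 25 | 5·5 = 25
gcd(1,4,1,4,3,5) = 1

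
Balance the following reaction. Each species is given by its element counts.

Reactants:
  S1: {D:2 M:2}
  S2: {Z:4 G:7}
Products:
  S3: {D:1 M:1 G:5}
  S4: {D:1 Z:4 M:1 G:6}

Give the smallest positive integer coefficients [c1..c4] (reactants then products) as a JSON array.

D: 3·2+5·0 = 6 | 1·1+5·1 = 6
Z: 3·0+5·4 = 20 | 1·0+5·4 = 20
M: 3·2+5·0 = 6 | 1·1+5·1 = 6
G: 3·0+5·7 = 35 | 1·5+5·6 = 35
gcd(3,5,1,5) = 1

Coefficients: [3, 5, 1, 5]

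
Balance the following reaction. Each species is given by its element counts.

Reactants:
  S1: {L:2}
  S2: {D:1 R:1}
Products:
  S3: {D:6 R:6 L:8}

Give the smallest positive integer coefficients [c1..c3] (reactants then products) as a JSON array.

D: 4·0+6·1 = 6 | 1·6 = 6
R: 4·0+6·1 = 6 | 1·6 = 6
L: 4·2+6·0 = 8 | 1·8 = 8
gcd(4,6,1) = 1

Coefficients: [4, 6, 1]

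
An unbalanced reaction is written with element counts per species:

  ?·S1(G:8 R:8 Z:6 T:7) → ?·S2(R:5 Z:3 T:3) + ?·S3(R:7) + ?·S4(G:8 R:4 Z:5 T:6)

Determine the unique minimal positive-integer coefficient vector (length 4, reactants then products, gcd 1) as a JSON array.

Coefficients: [3, 1, 1, 3]

G: 3·8 = 24 | 1·0+1·0+3·8 = 24
R: 3·8 = 24 | 1·5+1·7+3·4 = 24
Z: 3·6 = 18 | 1·3+1·0+3·5 = 18
T: 3·7 = 21 | 1·3+1·0+3·6 = 21
gcd(3,1,1,3) = 1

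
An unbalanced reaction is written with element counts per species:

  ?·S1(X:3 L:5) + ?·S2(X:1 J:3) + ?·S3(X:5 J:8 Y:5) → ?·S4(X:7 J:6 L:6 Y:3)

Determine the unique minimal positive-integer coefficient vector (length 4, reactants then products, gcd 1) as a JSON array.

Coefficients: [6, 2, 3, 5]

X: 6·3+2·1+3·5 = 35 | 5·7 = 35
J: 6·0+2·3+3·8 = 30 | 5·6 = 30
L: 6·5+2·0+3·0 = 30 | 5·6 = 30
Y: 6·0+2·0+3·5 = 15 | 5·3 = 15
gcd(6,2,3,5) = 1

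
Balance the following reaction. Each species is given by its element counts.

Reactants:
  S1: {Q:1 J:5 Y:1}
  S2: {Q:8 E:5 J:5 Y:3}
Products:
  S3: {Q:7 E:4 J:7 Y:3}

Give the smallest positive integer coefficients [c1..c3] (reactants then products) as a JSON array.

Q: 3·1+4·8 = 35 | 5·7 = 35
E: 3·0+4·5 = 20 | 5·4 = 20
J: 3·5+4·5 = 35 | 5·7 = 35
Y: 3·1+4·3 = 15 | 5·3 = 15
gcd(3,4,5) = 1

Coefficients: [3, 4, 5]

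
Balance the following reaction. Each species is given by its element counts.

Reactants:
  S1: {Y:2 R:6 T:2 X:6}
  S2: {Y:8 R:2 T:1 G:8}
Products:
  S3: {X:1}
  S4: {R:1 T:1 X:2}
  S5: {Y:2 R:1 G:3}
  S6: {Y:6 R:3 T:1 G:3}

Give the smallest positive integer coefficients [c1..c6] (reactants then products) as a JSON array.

Coefficients: [2, 3, 4, 4, 5, 3]

Y: 2·2+3·8 = 28 | 4·0+4·0+5·2+3·6 = 28
R: 2·6+3·2 = 18 | 4·0+4·1+5·1+3·3 = 18
T: 2·2+3·1 = 7 | 4·0+4·1+5·0+3·1 = 7
X: 2·6+3·0 = 12 | 4·1+4·2+5·0+3·0 = 12
G: 2·0+3·8 = 24 | 4·0+4·0+5·3+3·3 = 24
gcd(2,3,4,4,5,3) = 1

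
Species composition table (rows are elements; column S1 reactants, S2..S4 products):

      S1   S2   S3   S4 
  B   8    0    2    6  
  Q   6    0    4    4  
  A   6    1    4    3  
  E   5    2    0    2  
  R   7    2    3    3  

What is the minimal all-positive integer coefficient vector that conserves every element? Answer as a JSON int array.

B: 4·8 = 32 | 5·0+1·2+5·6 = 32
Q: 4·6 = 24 | 5·0+1·4+5·4 = 24
A: 4·6 = 24 | 5·1+1·4+5·3 = 24
E: 4·5 = 20 | 5·2+1·0+5·2 = 20
R: 4·7 = 28 | 5·2+1·3+5·3 = 28
gcd(4,5,1,5) = 1

Coefficients: [4, 5, 1, 5]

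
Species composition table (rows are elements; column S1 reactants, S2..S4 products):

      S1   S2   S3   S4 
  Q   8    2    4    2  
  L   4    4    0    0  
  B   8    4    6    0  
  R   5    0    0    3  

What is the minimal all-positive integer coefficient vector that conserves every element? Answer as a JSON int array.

Q: 3·8 = 24 | 3·2+2·4+5·2 = 24
L: 3·4 = 12 | 3·4+2·0+5·0 = 12
B: 3·8 = 24 | 3·4+2·6+5·0 = 24
R: 3·5 = 15 | 3·0+2·0+5·3 = 15
gcd(3,3,2,5) = 1

Coefficients: [3, 3, 2, 5]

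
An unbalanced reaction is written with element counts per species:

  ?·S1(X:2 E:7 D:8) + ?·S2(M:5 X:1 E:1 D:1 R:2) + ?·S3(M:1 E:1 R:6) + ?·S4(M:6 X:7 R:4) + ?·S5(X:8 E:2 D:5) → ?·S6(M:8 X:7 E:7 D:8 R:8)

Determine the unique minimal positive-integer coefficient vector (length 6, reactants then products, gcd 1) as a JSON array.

M: 3·0+6·5+4·1+1·6+2·0 = 40 | 5·8 = 40
X: 3·2+6·1+4·0+1·7+2·8 = 35 | 5·7 = 35
E: 3·7+6·1+4·1+1·0+2·2 = 35 | 5·7 = 35
D: 3·8+6·1+4·0+1·0+2·5 = 40 | 5·8 = 40
R: 3·0+6·2+4·6+1·4+2·0 = 40 | 5·8 = 40
gcd(3,6,4,1,2,5) = 1

Coefficients: [3, 6, 4, 1, 2, 5]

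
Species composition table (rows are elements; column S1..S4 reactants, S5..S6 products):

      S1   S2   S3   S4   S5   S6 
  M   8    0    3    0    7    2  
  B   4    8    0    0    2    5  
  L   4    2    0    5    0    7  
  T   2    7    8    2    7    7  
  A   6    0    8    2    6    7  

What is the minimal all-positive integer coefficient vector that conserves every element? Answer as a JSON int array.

Coefficients: [4, 3, 5, 4, 5, 6]

M: 4·8+3·0+5·3+4·0 = 47 | 5·7+6·2 = 47
B: 4·4+3·8+5·0+4·0 = 40 | 5·2+6·5 = 40
L: 4·4+3·2+5·0+4·5 = 42 | 5·0+6·7 = 42
T: 4·2+3·7+5·8+4·2 = 77 | 5·7+6·7 = 77
A: 4·6+3·0+5·8+4·2 = 72 | 5·6+6·7 = 72
gcd(4,3,5,4,5,6) = 1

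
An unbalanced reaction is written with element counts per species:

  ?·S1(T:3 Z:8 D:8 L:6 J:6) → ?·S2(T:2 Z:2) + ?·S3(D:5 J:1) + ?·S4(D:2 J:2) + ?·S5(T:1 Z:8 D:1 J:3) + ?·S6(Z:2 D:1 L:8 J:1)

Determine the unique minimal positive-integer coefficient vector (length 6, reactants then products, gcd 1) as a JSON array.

T: 4·3 = 12 | 5·2+3·0+6·0+2·1+3·0 = 12
Z: 4·8 = 32 | 5·2+3·0+6·0+2·8+3·2 = 32
D: 4·8 = 32 | 5·0+3·5+6·2+2·1+3·1 = 32
L: 4·6 = 24 | 5·0+3·0+6·0+2·0+3·8 = 24
J: 4·6 = 24 | 5·0+3·1+6·2+2·3+3·1 = 24
gcd(4,5,3,6,2,3) = 1

Coefficients: [4, 5, 3, 6, 2, 3]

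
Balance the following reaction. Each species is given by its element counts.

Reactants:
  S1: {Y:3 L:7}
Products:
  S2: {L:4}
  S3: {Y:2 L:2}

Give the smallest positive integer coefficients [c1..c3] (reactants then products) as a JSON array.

Coefficients: [2, 2, 3]

Y: 2·3 = 6 | 2·0+3·2 = 6
L: 2·7 = 14 | 2·4+3·2 = 14
gcd(2,2,3) = 1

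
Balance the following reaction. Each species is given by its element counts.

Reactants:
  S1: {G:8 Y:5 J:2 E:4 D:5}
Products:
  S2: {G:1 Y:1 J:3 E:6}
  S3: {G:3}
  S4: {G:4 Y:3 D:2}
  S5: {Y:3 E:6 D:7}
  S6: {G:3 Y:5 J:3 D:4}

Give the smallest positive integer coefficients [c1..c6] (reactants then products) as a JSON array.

Coefficients: [3, 1, 4, 2, 1, 1]

G: 3·8 = 24 | 1·1+4·3+2·4+1·0+1·3 = 24
Y: 3·5 = 15 | 1·1+4·0+2·3+1·3+1·5 = 15
J: 3·2 = 6 | 1·3+4·0+2·0+1·0+1·3 = 6
E: 3·4 = 12 | 1·6+4·0+2·0+1·6+1·0 = 12
D: 3·5 = 15 | 1·0+4·0+2·2+1·7+1·4 = 15
gcd(3,1,4,2,1,1) = 1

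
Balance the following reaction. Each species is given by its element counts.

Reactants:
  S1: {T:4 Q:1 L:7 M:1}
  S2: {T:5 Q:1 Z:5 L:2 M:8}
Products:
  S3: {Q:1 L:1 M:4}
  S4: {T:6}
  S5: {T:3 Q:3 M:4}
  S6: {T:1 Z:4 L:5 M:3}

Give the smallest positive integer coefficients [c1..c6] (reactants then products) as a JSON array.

T: 3·4+4·5 = 32 | 4·0+4·6+1·3+5·1 = 32
Q: 3·1+4·1 = 7 | 4·1+4·0+1·3+5·0 = 7
Z: 3·0+4·5 = 20 | 4·0+4·0+1·0+5·4 = 20
L: 3·7+4·2 = 29 | 4·1+4·0+1·0+5·5 = 29
M: 3·1+4·8 = 35 | 4·4+4·0+1·4+5·3 = 35
gcd(3,4,4,4,1,5) = 1

Coefficients: [3, 4, 4, 4, 1, 5]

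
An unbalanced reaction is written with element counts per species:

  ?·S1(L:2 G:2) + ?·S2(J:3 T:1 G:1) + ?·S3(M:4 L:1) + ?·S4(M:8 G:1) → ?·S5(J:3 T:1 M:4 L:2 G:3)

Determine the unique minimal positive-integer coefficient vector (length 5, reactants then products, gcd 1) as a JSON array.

J: 5·0+6·3+2·0+2·0 = 18 | 6·3 = 18
T: 5·0+6·1+2·0+2·0 = 6 | 6·1 = 6
M: 5·0+6·0+2·4+2·8 = 24 | 6·4 = 24
L: 5·2+6·0+2·1+2·0 = 12 | 6·2 = 12
G: 5·2+6·1+2·0+2·1 = 18 | 6·3 = 18
gcd(5,6,2,2,6) = 1

Coefficients: [5, 6, 2, 2, 6]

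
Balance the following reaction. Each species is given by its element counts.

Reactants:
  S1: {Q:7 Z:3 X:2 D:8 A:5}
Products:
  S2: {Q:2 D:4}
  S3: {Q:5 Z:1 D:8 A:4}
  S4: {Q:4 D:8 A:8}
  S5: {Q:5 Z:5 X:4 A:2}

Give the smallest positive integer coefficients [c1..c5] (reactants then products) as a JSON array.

Q: 4·7 = 28 | 2·2+2·5+1·4+2·5 = 28
Z: 4·3 = 12 | 2·0+2·1+1·0+2·5 = 12
X: 4·2 = 8 | 2·0+2·0+1·0+2·4 = 8
D: 4·8 = 32 | 2·4+2·8+1·8+2·0 = 32
A: 4·5 = 20 | 2·0+2·4+1·8+2·2 = 20
gcd(4,2,2,1,2) = 1

Coefficients: [4, 2, 2, 1, 2]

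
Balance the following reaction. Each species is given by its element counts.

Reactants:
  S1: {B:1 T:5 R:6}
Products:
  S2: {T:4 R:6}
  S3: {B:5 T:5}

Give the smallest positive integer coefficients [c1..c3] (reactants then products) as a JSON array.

Coefficients: [5, 5, 1]

B: 5·1 = 5 | 5·0+1·5 = 5
T: 5·5 = 25 | 5·4+1·5 = 25
R: 5·6 = 30 | 5·6+1·0 = 30
gcd(5,5,1) = 1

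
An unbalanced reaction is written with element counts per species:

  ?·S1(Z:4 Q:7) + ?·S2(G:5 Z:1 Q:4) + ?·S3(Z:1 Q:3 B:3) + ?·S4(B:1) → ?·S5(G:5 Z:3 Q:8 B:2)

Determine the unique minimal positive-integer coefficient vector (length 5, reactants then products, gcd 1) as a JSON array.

Coefficients: [2, 5, 2, 4, 5]

G: 2·0+5·5+2·0+4·0 = 25 | 5·5 = 25
Z: 2·4+5·1+2·1+4·0 = 15 | 5·3 = 15
Q: 2·7+5·4+2·3+4·0 = 40 | 5·8 = 40
B: 2·0+5·0+2·3+4·1 = 10 | 5·2 = 10
gcd(2,5,2,4,5) = 1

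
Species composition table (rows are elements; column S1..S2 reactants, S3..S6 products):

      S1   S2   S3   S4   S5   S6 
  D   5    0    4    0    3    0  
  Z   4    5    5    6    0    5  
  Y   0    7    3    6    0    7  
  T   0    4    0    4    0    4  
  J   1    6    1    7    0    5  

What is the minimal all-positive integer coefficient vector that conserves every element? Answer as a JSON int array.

D: 2·5+5·0 = 10 | 1·4+3·0+2·3+2·0 = 10
Z: 2·4+5·5 = 33 | 1·5+3·6+2·0+2·5 = 33
Y: 2·0+5·7 = 35 | 1·3+3·6+2·0+2·7 = 35
T: 2·0+5·4 = 20 | 1·0+3·4+2·0+2·4 = 20
J: 2·1+5·6 = 32 | 1·1+3·7+2·0+2·5 = 32
gcd(2,5,1,3,2,2) = 1

Coefficients: [2, 5, 1, 3, 2, 2]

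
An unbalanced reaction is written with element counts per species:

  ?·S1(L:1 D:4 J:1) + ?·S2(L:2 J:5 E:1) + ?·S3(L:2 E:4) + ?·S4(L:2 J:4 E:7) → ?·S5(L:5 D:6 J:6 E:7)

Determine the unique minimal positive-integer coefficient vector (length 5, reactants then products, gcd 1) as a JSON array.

L: 6·1+2·2+3·2+2·2 = 20 | 4·5 = 20
D: 6·4+2·0+3·0+2·0 = 24 | 4·6 = 24
J: 6·1+2·5+3·0+2·4 = 24 | 4·6 = 24
E: 6·0+2·1+3·4+2·7 = 28 | 4·7 = 28
gcd(6,2,3,2,4) = 1

Coefficients: [6, 2, 3, 2, 4]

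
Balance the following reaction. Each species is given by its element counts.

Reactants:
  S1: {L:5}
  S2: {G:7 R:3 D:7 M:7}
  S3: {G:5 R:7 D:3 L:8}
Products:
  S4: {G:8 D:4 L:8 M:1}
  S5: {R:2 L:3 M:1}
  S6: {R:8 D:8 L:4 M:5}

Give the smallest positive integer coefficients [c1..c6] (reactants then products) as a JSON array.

G: 6·0+2·7+2·5 = 24 | 3·8+6·0+1·0 = 24
R: 6·0+2·3+2·7 = 20 | 3·0+6·2+1·8 = 20
D: 6·0+2·7+2·3 = 20 | 3·4+6·0+1·8 = 20
L: 6·5+2·0+2·8 = 46 | 3·8+6·3+1·4 = 46
M: 6·0+2·7+2·0 = 14 | 3·1+6·1+1·5 = 14
gcd(6,2,2,3,6,1) = 1

Coefficients: [6, 2, 2, 3, 6, 1]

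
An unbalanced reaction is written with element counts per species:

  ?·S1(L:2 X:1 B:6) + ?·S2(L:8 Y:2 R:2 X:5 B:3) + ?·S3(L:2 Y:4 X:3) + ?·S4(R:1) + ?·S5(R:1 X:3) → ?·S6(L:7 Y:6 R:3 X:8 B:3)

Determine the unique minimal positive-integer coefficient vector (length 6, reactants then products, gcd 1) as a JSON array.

L: 1·2+2·8+5·2+6·0+2·0 = 28 | 4·7 = 28
Y: 1·0+2·2+5·4+6·0+2·0 = 24 | 4·6 = 24
R: 1·0+2·2+5·0+6·1+2·1 = 12 | 4·3 = 12
X: 1·1+2·5+5·3+6·0+2·3 = 32 | 4·8 = 32
B: 1·6+2·3+5·0+6·0+2·0 = 12 | 4·3 = 12
gcd(1,2,5,6,2,4) = 1

Coefficients: [1, 2, 5, 6, 2, 4]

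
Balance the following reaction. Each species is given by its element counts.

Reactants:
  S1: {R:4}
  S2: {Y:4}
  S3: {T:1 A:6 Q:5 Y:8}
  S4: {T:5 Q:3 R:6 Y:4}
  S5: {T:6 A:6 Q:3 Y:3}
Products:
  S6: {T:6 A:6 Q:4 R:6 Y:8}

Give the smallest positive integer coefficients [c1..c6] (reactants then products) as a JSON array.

Coefficients: [6, 4, 1, 1, 4, 5]

T: 6·0+4·0+1·1+1·5+4·6 = 30 | 5·6 = 30
A: 6·0+4·0+1·6+1·0+4·6 = 30 | 5·6 = 30
Q: 6·0+4·0+1·5+1·3+4·3 = 20 | 5·4 = 20
R: 6·4+4·0+1·0+1·6+4·0 = 30 | 5·6 = 30
Y: 6·0+4·4+1·8+1·4+4·3 = 40 | 5·8 = 40
gcd(6,4,1,1,4,5) = 1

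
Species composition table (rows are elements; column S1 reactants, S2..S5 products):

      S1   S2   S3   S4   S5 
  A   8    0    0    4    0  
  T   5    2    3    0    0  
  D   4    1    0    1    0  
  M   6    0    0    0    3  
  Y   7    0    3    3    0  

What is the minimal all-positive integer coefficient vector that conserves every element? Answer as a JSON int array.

Coefficients: [3, 6, 1, 6, 6]

A: 3·8 = 24 | 6·0+1·0+6·4+6·0 = 24
T: 3·5 = 15 | 6·2+1·3+6·0+6·0 = 15
D: 3·4 = 12 | 6·1+1·0+6·1+6·0 = 12
M: 3·6 = 18 | 6·0+1·0+6·0+6·3 = 18
Y: 3·7 = 21 | 6·0+1·3+6·3+6·0 = 21
gcd(3,6,1,6,6) = 1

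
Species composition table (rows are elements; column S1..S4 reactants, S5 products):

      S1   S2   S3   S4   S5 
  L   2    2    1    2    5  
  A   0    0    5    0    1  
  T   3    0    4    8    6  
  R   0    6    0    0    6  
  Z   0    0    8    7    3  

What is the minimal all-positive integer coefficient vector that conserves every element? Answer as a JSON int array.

L: 6·2+5·2+1·1+1·2 = 25 | 5·5 = 25
A: 6·0+5·0+1·5+1·0 = 5 | 5·1 = 5
T: 6·3+5·0+1·4+1·8 = 30 | 5·6 = 30
R: 6·0+5·6+1·0+1·0 = 30 | 5·6 = 30
Z: 6·0+5·0+1·8+1·7 = 15 | 5·3 = 15
gcd(6,5,1,1,5) = 1

Coefficients: [6, 5, 1, 1, 5]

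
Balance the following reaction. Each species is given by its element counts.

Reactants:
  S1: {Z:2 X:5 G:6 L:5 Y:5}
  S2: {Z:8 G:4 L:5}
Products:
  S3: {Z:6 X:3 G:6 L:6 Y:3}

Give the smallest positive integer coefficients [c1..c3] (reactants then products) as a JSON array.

Coefficients: [3, 3, 5]

Z: 3·2+3·8 = 30 | 5·6 = 30
X: 3·5+3·0 = 15 | 5·3 = 15
G: 3·6+3·4 = 30 | 5·6 = 30
L: 3·5+3·5 = 30 | 5·6 = 30
Y: 3·5+3·0 = 15 | 5·3 = 15
gcd(3,3,5) = 1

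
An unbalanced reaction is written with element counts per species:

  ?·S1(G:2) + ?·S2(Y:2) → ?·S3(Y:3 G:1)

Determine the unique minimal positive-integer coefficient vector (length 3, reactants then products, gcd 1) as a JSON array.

Y: 1·0+3·2 = 6 | 2·3 = 6
G: 1·2+3·0 = 2 | 2·1 = 2
gcd(1,3,2) = 1

Coefficients: [1, 3, 2]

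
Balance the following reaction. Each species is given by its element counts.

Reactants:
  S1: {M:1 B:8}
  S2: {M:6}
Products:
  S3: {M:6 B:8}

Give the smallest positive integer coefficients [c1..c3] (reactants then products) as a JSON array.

Coefficients: [6, 5, 6]

M: 6·1+5·6 = 36 | 6·6 = 36
B: 6·8+5·0 = 48 | 6·8 = 48
gcd(6,5,6) = 1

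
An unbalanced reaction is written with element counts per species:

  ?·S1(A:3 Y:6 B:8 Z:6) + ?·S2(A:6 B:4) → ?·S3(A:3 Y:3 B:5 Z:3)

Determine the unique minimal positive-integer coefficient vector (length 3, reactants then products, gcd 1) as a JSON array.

Coefficients: [2, 1, 4]

A: 2·3+1·6 = 12 | 4·3 = 12
Y: 2·6+1·0 = 12 | 4·3 = 12
B: 2·8+1·4 = 20 | 4·5 = 20
Z: 2·6+1·0 = 12 | 4·3 = 12
gcd(2,1,4) = 1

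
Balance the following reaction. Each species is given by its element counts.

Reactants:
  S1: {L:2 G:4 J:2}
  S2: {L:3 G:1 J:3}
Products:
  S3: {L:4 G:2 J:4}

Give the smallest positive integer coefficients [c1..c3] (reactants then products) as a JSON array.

L: 1·2+6·3 = 20 | 5·4 = 20
G: 1·4+6·1 = 10 | 5·2 = 10
J: 1·2+6·3 = 20 | 5·4 = 20
gcd(1,6,5) = 1

Coefficients: [1, 6, 5]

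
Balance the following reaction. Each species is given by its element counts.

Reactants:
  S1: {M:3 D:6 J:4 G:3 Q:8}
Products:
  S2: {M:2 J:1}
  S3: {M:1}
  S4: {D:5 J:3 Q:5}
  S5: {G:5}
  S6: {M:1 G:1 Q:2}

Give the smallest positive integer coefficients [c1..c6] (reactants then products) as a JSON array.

M: 5·3 = 15 | 2·2+6·1+6·0+2·0+5·1 = 15
D: 5·6 = 30 | 2·0+6·0+6·5+2·0+5·0 = 30
J: 5·4 = 20 | 2·1+6·0+6·3+2·0+5·0 = 20
G: 5·3 = 15 | 2·0+6·0+6·0+2·5+5·1 = 15
Q: 5·8 = 40 | 2·0+6·0+6·5+2·0+5·2 = 40
gcd(5,2,6,6,2,5) = 1

Coefficients: [5, 2, 6, 6, 2, 5]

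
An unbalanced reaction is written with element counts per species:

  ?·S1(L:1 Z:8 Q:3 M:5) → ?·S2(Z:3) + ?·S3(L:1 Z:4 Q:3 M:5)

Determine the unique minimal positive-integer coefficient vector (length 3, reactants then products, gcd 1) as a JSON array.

Coefficients: [3, 4, 3]

L: 3·1 = 3 | 4·0+3·1 = 3
Z: 3·8 = 24 | 4·3+3·4 = 24
Q: 3·3 = 9 | 4·0+3·3 = 9
M: 3·5 = 15 | 4·0+3·5 = 15
gcd(3,4,3) = 1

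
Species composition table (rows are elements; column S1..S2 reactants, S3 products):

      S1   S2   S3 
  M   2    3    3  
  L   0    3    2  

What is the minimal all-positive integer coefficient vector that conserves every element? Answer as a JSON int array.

M: 3·2+4·3 = 18 | 6·3 = 18
L: 3·0+4·3 = 12 | 6·2 = 12
gcd(3,4,6) = 1

Coefficients: [3, 4, 6]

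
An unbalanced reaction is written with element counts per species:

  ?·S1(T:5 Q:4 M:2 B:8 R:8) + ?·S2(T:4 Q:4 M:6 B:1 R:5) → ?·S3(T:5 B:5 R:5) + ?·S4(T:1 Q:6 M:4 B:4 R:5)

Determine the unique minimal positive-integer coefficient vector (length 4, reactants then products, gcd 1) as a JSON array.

T: 5·5+1·4 = 29 | 5·5+4·1 = 29
Q: 5·4+1·4 = 24 | 5·0+4·6 = 24
M: 5·2+1·6 = 16 | 5·0+4·4 = 16
B: 5·8+1·1 = 41 | 5·5+4·4 = 41
R: 5·8+1·5 = 45 | 5·5+4·5 = 45
gcd(5,1,5,4) = 1

Coefficients: [5, 1, 5, 4]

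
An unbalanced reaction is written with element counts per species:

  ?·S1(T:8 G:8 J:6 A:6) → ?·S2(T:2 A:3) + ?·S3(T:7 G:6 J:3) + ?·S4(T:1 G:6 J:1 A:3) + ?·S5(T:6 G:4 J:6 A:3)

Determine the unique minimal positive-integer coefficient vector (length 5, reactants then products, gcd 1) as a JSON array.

Coefficients: [5, 3, 1, 3, 4]

T: 5·8 = 40 | 3·2+1·7+3·1+4·6 = 40
G: 5·8 = 40 | 3·0+1·6+3·6+4·4 = 40
J: 5·6 = 30 | 3·0+1·3+3·1+4·6 = 30
A: 5·6 = 30 | 3·3+1·0+3·3+4·3 = 30
gcd(5,3,1,3,4) = 1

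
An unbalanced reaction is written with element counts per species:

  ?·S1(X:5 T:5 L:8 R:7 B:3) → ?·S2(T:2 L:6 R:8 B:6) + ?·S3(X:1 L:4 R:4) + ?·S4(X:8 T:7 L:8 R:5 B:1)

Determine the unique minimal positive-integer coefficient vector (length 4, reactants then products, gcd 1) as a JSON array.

Coefficients: [5, 2, 1, 3]

X: 5·5 = 25 | 2·0+1·1+3·8 = 25
T: 5·5 = 25 | 2·2+1·0+3·7 = 25
L: 5·8 = 40 | 2·6+1·4+3·8 = 40
R: 5·7 = 35 | 2·8+1·4+3·5 = 35
B: 5·3 = 15 | 2·6+1·0+3·1 = 15
gcd(5,2,1,3) = 1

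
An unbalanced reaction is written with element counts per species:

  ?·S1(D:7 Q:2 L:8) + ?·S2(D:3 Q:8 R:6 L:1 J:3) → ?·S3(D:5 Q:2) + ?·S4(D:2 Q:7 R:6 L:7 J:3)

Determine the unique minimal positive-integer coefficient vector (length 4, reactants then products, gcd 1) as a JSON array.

D: 3·7+4·3 = 33 | 5·5+4·2 = 33
Q: 3·2+4·8 = 38 | 5·2+4·7 = 38
R: 3·0+4·6 = 24 | 5·0+4·6 = 24
L: 3·8+4·1 = 28 | 5·0+4·7 = 28
J: 3·0+4·3 = 12 | 5·0+4·3 = 12
gcd(3,4,5,4) = 1

Coefficients: [3, 4, 5, 4]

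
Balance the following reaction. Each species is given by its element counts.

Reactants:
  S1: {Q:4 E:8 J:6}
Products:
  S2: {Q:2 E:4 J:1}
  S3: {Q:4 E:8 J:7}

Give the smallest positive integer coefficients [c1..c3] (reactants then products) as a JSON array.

Coefficients: [5, 2, 4]

Q: 5·4 = 20 | 2·2+4·4 = 20
E: 5·8 = 40 | 2·4+4·8 = 40
J: 5·6 = 30 | 2·1+4·7 = 30
gcd(5,2,4) = 1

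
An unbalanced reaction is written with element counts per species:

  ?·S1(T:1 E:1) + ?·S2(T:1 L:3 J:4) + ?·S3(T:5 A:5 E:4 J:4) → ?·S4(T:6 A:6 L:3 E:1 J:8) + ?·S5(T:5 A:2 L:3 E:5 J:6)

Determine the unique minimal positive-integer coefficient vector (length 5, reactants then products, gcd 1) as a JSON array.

Coefficients: [3, 3, 2, 1, 2]

T: 3·1+3·1+2·5 = 16 | 1·6+2·5 = 16
A: 3·0+3·0+2·5 = 10 | 1·6+2·2 = 10
L: 3·0+3·3+2·0 = 9 | 1·3+2·3 = 9
E: 3·1+3·0+2·4 = 11 | 1·1+2·5 = 11
J: 3·0+3·4+2·4 = 20 | 1·8+2·6 = 20
gcd(3,3,2,1,2) = 1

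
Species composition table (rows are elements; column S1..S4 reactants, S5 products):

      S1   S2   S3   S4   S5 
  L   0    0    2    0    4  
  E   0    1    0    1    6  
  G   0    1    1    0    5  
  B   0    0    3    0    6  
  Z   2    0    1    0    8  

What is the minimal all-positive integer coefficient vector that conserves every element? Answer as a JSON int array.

Coefficients: [3, 3, 2, 3, 1]

L: 3·0+3·0+2·2+3·0 = 4 | 1·4 = 4
E: 3·0+3·1+2·0+3·1 = 6 | 1·6 = 6
G: 3·0+3·1+2·1+3·0 = 5 | 1·5 = 5
B: 3·0+3·0+2·3+3·0 = 6 | 1·6 = 6
Z: 3·2+3·0+2·1+3·0 = 8 | 1·8 = 8
gcd(3,3,2,3,1) = 1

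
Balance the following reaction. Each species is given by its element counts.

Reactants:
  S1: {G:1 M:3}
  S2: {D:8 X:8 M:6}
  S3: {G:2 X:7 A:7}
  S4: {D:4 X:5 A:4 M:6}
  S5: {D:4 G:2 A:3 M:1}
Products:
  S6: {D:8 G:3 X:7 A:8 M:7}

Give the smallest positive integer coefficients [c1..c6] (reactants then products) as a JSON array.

D: 2·0+1·8+2·0+4·4+6·4 = 48 | 6·8 = 48
G: 2·1+1·0+2·2+4·0+6·2 = 18 | 6·3 = 18
X: 2·0+1·8+2·7+4·5+6·0 = 42 | 6·7 = 42
A: 2·0+1·0+2·7+4·4+6·3 = 48 | 6·8 = 48
M: 2·3+1·6+2·0+4·6+6·1 = 42 | 6·7 = 42
gcd(2,1,2,4,6,6) = 1

Coefficients: [2, 1, 2, 4, 6, 6]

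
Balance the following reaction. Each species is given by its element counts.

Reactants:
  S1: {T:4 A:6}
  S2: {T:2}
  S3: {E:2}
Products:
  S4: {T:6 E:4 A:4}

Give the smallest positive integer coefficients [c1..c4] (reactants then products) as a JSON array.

Coefficients: [2, 5, 6, 3]

T: 2·4+5·2+6·0 = 18 | 3·6 = 18
E: 2·0+5·0+6·2 = 12 | 3·4 = 12
A: 2·6+5·0+6·0 = 12 | 3·4 = 12
gcd(2,5,6,3) = 1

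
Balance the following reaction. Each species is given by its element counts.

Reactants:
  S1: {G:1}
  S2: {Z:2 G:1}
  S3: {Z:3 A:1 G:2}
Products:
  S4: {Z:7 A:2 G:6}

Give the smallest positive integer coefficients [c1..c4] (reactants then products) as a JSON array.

Z: 3·0+1·2+4·3 = 14 | 2·7 = 14
A: 3·0+1·0+4·1 = 4 | 2·2 = 4
G: 3·1+1·1+4·2 = 12 | 2·6 = 12
gcd(3,1,4,2) = 1

Coefficients: [3, 1, 4, 2]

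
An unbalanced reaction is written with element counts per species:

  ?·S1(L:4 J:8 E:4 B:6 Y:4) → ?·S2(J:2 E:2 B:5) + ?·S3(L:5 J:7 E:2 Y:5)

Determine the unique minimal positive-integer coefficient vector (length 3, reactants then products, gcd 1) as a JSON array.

Coefficients: [5, 6, 4]

L: 5·4 = 20 | 6·0+4·5 = 20
J: 5·8 = 40 | 6·2+4·7 = 40
E: 5·4 = 20 | 6·2+4·2 = 20
B: 5·6 = 30 | 6·5+4·0 = 30
Y: 5·4 = 20 | 6·0+4·5 = 20
gcd(5,6,4) = 1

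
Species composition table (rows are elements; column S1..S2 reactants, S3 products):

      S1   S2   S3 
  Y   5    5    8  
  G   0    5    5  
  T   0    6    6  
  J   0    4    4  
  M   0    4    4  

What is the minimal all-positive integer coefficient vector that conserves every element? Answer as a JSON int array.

Coefficients: [3, 5, 5]

Y: 3·5+5·5 = 40 | 5·8 = 40
G: 3·0+5·5 = 25 | 5·5 = 25
T: 3·0+5·6 = 30 | 5·6 = 30
J: 3·0+5·4 = 20 | 5·4 = 20
M: 3·0+5·4 = 20 | 5·4 = 20
gcd(3,5,5) = 1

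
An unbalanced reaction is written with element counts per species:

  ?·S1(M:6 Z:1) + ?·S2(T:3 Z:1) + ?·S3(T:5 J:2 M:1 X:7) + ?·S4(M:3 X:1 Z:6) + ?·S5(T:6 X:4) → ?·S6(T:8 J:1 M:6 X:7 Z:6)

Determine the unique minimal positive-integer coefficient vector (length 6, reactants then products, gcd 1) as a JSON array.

T: 3·0+3·3+3·5+5·0+4·6 = 48 | 6·8 = 48
J: 3·0+3·0+3·2+5·0+4·0 = 6 | 6·1 = 6
M: 3·6+3·0+3·1+5·3+4·0 = 36 | 6·6 = 36
X: 3·0+3·0+3·7+5·1+4·4 = 42 | 6·7 = 42
Z: 3·1+3·1+3·0+5·6+4·0 = 36 | 6·6 = 36
gcd(3,3,3,5,4,6) = 1

Coefficients: [3, 3, 3, 5, 4, 6]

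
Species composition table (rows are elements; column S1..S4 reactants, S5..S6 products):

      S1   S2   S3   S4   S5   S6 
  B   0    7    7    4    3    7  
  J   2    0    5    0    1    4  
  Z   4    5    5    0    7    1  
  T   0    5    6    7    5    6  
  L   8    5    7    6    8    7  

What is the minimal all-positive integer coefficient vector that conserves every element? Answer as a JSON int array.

B: 2·0+1·7+4·7+3·4 = 47 | 4·3+5·7 = 47
J: 2·2+1·0+4·5+3·0 = 24 | 4·1+5·4 = 24
Z: 2·4+1·5+4·5+3·0 = 33 | 4·7+5·1 = 33
T: 2·0+1·5+4·6+3·7 = 50 | 4·5+5·6 = 50
L: 2·8+1·5+4·7+3·6 = 67 | 4·8+5·7 = 67
gcd(2,1,4,3,4,5) = 1

Coefficients: [2, 1, 4, 3, 4, 5]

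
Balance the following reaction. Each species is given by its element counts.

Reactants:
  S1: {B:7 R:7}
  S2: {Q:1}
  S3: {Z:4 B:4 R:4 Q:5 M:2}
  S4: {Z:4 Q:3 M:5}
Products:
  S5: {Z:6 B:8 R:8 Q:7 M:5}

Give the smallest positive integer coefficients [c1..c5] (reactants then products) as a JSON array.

Coefficients: [4, 5, 5, 4, 6]

Z: 4·0+5·0+5·4+4·4 = 36 | 6·6 = 36
B: 4·7+5·0+5·4+4·0 = 48 | 6·8 = 48
R: 4·7+5·0+5·4+4·0 = 48 | 6·8 = 48
Q: 4·0+5·1+5·5+4·3 = 42 | 6·7 = 42
M: 4·0+5·0+5·2+4·5 = 30 | 6·5 = 30
gcd(4,5,5,4,6) = 1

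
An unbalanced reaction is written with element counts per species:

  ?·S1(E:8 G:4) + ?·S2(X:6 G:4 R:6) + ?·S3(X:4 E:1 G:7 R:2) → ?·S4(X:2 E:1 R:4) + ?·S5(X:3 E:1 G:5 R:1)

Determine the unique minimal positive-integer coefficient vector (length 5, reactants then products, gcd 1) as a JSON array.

Coefficients: [1, 3, 2, 4, 6]

X: 1·0+3·6+2·4 = 26 | 4·2+6·3 = 26
E: 1·8+3·0+2·1 = 10 | 4·1+6·1 = 10
G: 1·4+3·4+2·7 = 30 | 4·0+6·5 = 30
R: 1·0+3·6+2·2 = 22 | 4·4+6·1 = 22
gcd(1,3,2,4,6) = 1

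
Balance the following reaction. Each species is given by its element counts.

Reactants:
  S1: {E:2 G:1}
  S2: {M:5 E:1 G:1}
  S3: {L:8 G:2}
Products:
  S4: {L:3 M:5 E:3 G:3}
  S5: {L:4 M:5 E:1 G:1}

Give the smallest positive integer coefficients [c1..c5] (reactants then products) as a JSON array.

Coefficients: [4, 5, 2, 4, 1]

L: 4·0+5·0+2·8 = 16 | 4·3+1·4 = 16
M: 4·0+5·5+2·0 = 25 | 4·5+1·5 = 25
E: 4·2+5·1+2·0 = 13 | 4·3+1·1 = 13
G: 4·1+5·1+2·2 = 13 | 4·3+1·1 = 13
gcd(4,5,2,4,1) = 1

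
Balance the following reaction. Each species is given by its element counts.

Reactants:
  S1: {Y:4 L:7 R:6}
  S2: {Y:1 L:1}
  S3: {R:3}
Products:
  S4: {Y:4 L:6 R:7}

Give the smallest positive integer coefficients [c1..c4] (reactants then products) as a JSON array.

Coefficients: [2, 4, 3, 3]

Y: 2·4+4·1+3·0 = 12 | 3·4 = 12
L: 2·7+4·1+3·0 = 18 | 3·6 = 18
R: 2·6+4·0+3·3 = 21 | 3·7 = 21
gcd(2,4,3,3) = 1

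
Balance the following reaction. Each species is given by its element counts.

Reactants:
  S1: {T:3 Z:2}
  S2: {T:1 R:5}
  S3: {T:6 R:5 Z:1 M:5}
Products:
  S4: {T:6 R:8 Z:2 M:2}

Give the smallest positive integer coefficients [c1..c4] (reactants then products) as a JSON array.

T: 4·3+6·1+2·6 = 30 | 5·6 = 30
R: 4·0+6·5+2·5 = 40 | 5·8 = 40
Z: 4·2+6·0+2·1 = 10 | 5·2 = 10
M: 4·0+6·0+2·5 = 10 | 5·2 = 10
gcd(4,6,2,5) = 1

Coefficients: [4, 6, 2, 5]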